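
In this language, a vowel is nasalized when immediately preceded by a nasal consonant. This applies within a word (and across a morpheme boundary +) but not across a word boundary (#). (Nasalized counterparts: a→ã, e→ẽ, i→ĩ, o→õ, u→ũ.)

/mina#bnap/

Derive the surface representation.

[mĩnã#bnãp]

/i/ after nasal /m/ → [ĩ]
/a/ after nasal /n/ → [ã]
/a/ after nasal /n/ → [ã]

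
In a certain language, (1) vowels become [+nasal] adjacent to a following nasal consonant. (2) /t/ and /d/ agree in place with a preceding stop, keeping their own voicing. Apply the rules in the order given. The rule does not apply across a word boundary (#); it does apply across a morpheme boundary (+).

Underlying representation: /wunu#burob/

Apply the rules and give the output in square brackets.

[wũnu#burob]

Rule 1: /u/ before nasal /n/ → [ũ]
After rule 1: wũnu#burob
Rule 2: no segment meets the rule's conditions; no change.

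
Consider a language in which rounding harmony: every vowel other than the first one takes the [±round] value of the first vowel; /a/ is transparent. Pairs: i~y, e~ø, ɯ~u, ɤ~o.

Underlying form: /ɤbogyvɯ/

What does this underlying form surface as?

[ɤbɤgivɯ]

/o/ harmonizes with /ɤ/ ([-round]) → [ɤ]
/y/ harmonizes with /ɤ/ ([-round]) → [i]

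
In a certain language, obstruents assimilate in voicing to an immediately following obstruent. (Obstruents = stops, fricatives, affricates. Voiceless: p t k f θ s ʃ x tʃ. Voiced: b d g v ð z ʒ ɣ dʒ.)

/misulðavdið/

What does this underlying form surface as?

[misulðavdið]

no segment meets the rule's conditions; no change.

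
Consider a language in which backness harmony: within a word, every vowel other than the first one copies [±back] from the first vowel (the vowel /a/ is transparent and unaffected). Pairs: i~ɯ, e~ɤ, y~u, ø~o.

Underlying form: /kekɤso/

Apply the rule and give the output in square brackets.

[kekesø]

/ɤ/ harmonizes with /e/ ([-back]) → [e]
/o/ harmonizes with /e/ ([-back]) → [ø]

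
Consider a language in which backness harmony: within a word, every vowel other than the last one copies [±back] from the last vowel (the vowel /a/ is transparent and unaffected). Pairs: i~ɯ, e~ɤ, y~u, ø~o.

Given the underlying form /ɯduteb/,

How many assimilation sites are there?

/ɯ/ harmonizes with /e/ ([-back]) → [i]
/u/ harmonizes with /e/ ([-back]) → [y]
2 segments change.

2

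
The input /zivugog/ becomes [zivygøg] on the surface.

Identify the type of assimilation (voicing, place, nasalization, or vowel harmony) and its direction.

/u/→[y] /o/→[ø].
Vowels agree with the first vowel, so the harmony is progressive.

vowel harmony, progressive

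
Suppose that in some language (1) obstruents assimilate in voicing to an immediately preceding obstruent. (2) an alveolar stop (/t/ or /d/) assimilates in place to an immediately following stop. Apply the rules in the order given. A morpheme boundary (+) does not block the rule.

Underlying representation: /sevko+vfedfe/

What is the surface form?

[sevgo+vvedve]

Rule 1: /k/ after /v/ (voiced) → [g]
Rule 1: /f/ after /v/ (voiced) → [v]
Rule 1: /f/ after /d/ (voiced) → [v]
After rule 1: sevgo+vvedve
Rule 2: no segment meets the rule's conditions; no change.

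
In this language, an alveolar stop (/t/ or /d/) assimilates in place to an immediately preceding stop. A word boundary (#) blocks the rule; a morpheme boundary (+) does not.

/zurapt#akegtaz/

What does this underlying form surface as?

[zurapp#akegkaz]

/t/ after /p/ (labial) → [p]
/t/ after /g/ (velar) → [k]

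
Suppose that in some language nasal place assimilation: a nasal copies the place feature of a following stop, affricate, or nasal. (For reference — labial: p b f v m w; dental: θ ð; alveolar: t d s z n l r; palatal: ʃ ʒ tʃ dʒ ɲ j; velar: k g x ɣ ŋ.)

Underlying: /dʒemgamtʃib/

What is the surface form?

[dʒeŋgaɲtʃib]

/m/ before /g/ (velar) → [ŋ]
/m/ before /tʃ/ (palatal) → [ɲ]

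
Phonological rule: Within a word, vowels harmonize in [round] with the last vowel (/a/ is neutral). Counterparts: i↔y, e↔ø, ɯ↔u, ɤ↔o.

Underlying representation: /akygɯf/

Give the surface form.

[akigɯf]

/y/ harmonizes with /ɯ/ ([-round]) → [i]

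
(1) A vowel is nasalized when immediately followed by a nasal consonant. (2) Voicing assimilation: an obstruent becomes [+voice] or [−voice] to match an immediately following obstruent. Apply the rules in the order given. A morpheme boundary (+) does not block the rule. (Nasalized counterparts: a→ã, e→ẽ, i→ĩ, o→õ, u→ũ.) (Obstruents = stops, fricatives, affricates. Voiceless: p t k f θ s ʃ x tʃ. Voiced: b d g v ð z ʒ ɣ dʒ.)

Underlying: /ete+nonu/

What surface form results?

Rule 1: /e/ before nasal /n/ → [ẽ]
Rule 1: /o/ before nasal /n/ → [õ]
After rule 1: etẽ+nõnu
Rule 2: no segment meets the rule's conditions; no change.

[etẽ+nõnu]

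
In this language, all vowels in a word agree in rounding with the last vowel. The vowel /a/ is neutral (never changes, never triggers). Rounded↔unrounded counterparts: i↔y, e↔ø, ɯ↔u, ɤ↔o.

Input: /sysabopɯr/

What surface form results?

/y/ harmonizes with /ɯ/ ([-round]) → [i]
/o/ harmonizes with /ɯ/ ([-round]) → [ɤ]

[sisabɤpɯr]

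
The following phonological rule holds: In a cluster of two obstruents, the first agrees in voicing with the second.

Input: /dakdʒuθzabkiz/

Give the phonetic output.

[dagdʒuðzapkiz]

/k/ before /dʒ/ (voiced) → [g]
/θ/ before /z/ (voiced) → [ð]
/b/ before /k/ (voiceless) → [p]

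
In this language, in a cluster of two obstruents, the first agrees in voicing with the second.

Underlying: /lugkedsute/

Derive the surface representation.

[lukketsute]

/g/ before /k/ (voiceless) → [k]
/d/ before /s/ (voiceless) → [t]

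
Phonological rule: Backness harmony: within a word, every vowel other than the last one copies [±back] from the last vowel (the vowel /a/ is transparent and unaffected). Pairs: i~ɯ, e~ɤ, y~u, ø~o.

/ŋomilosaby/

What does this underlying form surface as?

[ŋømiløsaby]

/o/ harmonizes with /y/ ([-back]) → [ø]
/o/ harmonizes with /y/ ([-back]) → [ø]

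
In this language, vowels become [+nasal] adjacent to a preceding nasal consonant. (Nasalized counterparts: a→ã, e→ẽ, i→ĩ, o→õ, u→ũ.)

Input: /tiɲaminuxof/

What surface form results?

/a/ after nasal /ɲ/ → [ã]
/i/ after nasal /m/ → [ĩ]
/u/ after nasal /n/ → [ũ]

[tiɲãmĩnũxof]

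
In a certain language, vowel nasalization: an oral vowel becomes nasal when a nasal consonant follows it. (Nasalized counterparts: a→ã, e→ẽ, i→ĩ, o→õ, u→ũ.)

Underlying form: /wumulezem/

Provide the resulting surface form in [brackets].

/u/ before nasal /m/ → [ũ]
/e/ before nasal /m/ → [ẽ]

[wũmulezẽm]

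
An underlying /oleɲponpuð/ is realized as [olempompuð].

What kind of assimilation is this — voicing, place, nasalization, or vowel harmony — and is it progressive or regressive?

/ɲ/→[m] /n/→[m].
Each target copies a feature from the following segment, so the direction is regressive.

place assimilation, regressive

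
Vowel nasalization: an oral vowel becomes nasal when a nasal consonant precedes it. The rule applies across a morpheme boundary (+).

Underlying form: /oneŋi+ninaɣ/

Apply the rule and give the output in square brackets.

/e/ after nasal /n/ → [ẽ]
/i/ after nasal /ŋ/ → [ĩ]
/i/ after nasal /n/ → [ĩ]
/a/ after nasal /n/ → [ã]

[onẽŋĩ+nĩnãɣ]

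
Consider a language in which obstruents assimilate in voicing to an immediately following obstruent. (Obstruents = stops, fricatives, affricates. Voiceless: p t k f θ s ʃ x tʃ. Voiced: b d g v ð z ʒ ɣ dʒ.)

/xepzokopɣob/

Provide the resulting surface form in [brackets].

[xebzokobɣob]

/p/ before /z/ (voiced) → [b]
/p/ before /ɣ/ (voiced) → [b]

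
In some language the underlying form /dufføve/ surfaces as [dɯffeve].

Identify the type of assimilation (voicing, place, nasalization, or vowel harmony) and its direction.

vowel harmony, regressive

/u/→[ɯ] /ø/→[e].
Vowels agree with the last vowel, so the harmony is regressive.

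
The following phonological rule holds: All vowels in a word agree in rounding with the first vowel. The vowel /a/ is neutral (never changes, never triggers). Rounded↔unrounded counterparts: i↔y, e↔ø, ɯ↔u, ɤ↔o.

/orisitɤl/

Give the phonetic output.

[orysytol]

/i/ harmonizes with /o/ ([+round]) → [y]
/i/ harmonizes with /o/ ([+round]) → [y]
/ɤ/ harmonizes with /o/ ([+round]) → [o]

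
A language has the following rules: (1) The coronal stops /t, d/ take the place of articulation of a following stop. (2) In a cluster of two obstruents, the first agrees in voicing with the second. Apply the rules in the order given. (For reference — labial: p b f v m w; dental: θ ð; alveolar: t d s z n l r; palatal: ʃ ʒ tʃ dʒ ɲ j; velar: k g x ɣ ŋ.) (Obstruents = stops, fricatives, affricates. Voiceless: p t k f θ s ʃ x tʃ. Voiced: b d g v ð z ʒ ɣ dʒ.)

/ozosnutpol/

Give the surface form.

[ozosnuppol]

Rule 1: /t/ before /p/ (labial) → [p]
After rule 1: ozosnuppol
Rule 2: no segment meets the rule's conditions; no change.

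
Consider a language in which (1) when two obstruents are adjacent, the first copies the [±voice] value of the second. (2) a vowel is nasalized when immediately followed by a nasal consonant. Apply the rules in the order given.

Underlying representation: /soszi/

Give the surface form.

[sozzi]

Rule 1: /s/ before /z/ (voiced) → [z]
After rule 1: sozzi
Rule 2: no segment meets the rule's conditions; no change.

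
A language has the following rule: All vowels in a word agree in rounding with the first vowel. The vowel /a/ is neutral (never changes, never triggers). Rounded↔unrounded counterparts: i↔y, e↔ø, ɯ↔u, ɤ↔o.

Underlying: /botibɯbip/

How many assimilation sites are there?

3

/i/ harmonizes with /o/ ([+round]) → [y]
/ɯ/ harmonizes with /o/ ([+round]) → [u]
/i/ harmonizes with /o/ ([+round]) → [y]
3 segments change.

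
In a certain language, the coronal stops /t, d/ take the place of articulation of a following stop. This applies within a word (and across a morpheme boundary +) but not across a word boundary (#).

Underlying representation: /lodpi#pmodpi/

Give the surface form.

/d/ before /p/ (labial) → [b]
/d/ before /p/ (labial) → [b]

[lobpi#pmobpi]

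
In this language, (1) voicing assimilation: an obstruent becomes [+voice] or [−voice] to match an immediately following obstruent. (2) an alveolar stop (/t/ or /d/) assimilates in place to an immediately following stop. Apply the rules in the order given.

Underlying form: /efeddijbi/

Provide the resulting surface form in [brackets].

Rule 1: no segment meets the rule's conditions; no change.
After rule 1: efeddijbi
Rule 2: no segment meets the rule's conditions; no change.

[efeddijbi]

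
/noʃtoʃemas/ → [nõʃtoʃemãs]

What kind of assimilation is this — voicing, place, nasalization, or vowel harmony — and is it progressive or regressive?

nasalization, progressive

/o/→[õ] /a/→[ã].
Each target copies a feature from the preceding segment, so the direction is progressive.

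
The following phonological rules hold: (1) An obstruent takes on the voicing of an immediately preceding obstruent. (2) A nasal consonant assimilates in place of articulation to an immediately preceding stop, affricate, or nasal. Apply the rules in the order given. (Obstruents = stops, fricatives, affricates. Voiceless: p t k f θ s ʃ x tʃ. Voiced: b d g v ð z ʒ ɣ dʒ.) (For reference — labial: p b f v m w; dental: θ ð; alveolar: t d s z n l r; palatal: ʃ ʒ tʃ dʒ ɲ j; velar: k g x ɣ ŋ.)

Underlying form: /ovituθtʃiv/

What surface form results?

[ovituθtʃiv]

Rule 1: no segment meets the rule's conditions; no change.
After rule 1: ovituθtʃiv
Rule 2: no segment meets the rule's conditions; no change.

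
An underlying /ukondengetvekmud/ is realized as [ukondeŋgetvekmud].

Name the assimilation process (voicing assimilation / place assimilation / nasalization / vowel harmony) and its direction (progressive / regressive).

/n/→[ŋ].
Each target copies a feature from the following segment, so the direction is regressive.

place assimilation, regressive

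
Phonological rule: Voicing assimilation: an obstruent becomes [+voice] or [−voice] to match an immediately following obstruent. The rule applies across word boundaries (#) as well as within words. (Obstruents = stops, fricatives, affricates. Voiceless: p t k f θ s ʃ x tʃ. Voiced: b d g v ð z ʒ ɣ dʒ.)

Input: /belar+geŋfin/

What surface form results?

[belar+geŋfin]

no segment meets the rule's conditions; no change.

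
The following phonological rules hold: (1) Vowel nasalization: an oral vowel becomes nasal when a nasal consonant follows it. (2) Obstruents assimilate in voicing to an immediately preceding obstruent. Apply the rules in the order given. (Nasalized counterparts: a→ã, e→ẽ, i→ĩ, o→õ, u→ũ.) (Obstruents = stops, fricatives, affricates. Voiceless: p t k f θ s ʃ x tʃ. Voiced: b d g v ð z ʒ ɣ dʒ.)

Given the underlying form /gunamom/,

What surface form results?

Rule 1: /u/ before nasal /n/ → [ũ]
Rule 1: /a/ before nasal /m/ → [ã]
Rule 1: /o/ before nasal /m/ → [õ]
After rule 1: gũnãmõm
Rule 2: no segment meets the rule's conditions; no change.

[gũnãmõm]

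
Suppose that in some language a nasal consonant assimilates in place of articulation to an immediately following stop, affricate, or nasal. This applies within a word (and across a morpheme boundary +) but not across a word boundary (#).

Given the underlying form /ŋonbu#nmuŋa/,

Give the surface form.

/n/ before /b/ (labial) → [m]
/n/ before /m/ (labial) → [m]

[ŋombu#mmuŋa]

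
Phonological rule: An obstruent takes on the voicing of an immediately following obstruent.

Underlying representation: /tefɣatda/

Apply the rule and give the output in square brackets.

/f/ before /ɣ/ (voiced) → [v]
/t/ before /d/ (voiced) → [d]

[tevɣadda]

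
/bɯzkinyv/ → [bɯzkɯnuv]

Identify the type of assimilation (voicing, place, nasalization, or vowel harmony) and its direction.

/i/→[ɯ] /y/→[u].
Vowels agree with the first vowel, so the harmony is progressive.

vowel harmony, progressive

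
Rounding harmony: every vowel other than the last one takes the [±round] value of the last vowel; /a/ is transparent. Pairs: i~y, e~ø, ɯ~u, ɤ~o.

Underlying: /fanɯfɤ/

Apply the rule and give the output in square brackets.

[fanɯfɤ]

no segment meets the rule's conditions; no change.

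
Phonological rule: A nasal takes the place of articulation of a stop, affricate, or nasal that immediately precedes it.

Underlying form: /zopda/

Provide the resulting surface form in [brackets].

[zopda]

no segment meets the rule's conditions; no change.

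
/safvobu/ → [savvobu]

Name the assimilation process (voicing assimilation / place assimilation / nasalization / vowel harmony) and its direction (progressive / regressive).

/f/→[v].
Each target copies a feature from the following segment, so the direction is regressive.

voicing assimilation, regressive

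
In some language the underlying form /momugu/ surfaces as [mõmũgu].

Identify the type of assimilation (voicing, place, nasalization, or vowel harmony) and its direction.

nasalization, progressive

/o/→[õ] /u/→[ũ].
Each target copies a feature from the preceding segment, so the direction is progressive.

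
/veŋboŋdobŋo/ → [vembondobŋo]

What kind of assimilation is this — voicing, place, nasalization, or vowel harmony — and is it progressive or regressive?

/ŋ/→[m] /ŋ/→[n].
Each target copies a feature from the following segment, so the direction is regressive.

place assimilation, regressive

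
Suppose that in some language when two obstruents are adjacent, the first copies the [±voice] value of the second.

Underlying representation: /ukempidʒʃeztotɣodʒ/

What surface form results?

[ukempitʃʃestodɣodʒ]

/dʒ/ before /ʃ/ (voiceless) → [tʃ]
/z/ before /t/ (voiceless) → [s]
/t/ before /ɣ/ (voiced) → [d]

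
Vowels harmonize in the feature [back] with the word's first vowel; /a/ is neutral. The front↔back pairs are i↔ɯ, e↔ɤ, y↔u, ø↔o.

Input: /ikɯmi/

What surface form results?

[ikimi]

/ɯ/ harmonizes with /i/ ([-back]) → [i]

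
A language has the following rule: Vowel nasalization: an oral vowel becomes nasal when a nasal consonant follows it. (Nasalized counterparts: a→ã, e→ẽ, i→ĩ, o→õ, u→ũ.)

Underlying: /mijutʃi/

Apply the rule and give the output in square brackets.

no segment meets the rule's conditions; no change.

[mijutʃi]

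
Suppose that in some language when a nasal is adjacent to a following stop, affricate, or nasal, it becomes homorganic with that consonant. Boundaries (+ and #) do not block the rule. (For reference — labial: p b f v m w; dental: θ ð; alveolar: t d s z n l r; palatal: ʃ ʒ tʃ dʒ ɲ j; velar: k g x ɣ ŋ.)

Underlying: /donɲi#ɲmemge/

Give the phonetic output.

/n/ before /ɲ/ (palatal) → [ɲ]
/ɲ/ before /m/ (labial) → [m]
/m/ before /g/ (velar) → [ŋ]

[doɲɲi#mmeŋge]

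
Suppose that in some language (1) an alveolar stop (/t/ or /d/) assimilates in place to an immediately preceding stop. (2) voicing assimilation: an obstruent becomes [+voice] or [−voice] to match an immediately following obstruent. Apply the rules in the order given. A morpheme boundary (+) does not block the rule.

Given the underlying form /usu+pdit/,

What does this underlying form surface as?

[usu+bbit]

Rule 1: /d/ after /p/ (labial) → [b]
After rule 1: usu+pbit
Rule 2: /p/ before /b/ (voiced) → [b]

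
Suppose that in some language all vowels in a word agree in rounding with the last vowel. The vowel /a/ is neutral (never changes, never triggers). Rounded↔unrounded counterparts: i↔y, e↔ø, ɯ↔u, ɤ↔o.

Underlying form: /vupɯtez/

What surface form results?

/u/ harmonizes with /e/ ([-round]) → [ɯ]

[vɯpɯtez]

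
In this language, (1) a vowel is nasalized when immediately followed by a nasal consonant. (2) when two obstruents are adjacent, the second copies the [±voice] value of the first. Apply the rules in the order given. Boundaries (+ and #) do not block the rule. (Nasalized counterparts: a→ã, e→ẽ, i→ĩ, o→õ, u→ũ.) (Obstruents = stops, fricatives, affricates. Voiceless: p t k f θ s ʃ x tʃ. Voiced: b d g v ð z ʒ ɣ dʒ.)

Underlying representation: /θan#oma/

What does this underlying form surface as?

[θãn#õma]

Rule 1: /a/ before nasal /n/ → [ã]
Rule 1: /o/ before nasal /m/ → [õ]
After rule 1: θãn#õma
Rule 2: no segment meets the rule's conditions; no change.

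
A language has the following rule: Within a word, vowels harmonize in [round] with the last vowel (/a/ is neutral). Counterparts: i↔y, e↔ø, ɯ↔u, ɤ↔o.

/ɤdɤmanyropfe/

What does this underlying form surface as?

/y/ harmonizes with /e/ ([-round]) → [i]
/o/ harmonizes with /e/ ([-round]) → [ɤ]

[ɤdɤmanirɤpfe]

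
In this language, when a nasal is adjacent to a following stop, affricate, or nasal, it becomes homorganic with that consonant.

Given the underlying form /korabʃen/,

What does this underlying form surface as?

[korabʃen]

no segment meets the rule's conditions; no change.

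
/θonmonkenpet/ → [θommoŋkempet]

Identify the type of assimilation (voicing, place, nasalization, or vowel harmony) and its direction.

place assimilation, regressive

/n/→[m] /n/→[ŋ] /n/→[m].
Each target copies a feature from the following segment, so the direction is regressive.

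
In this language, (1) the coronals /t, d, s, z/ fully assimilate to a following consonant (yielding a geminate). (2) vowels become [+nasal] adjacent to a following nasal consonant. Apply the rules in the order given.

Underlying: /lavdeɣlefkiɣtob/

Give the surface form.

Rule 1: no segment meets the rule's conditions; no change.
After rule 1: lavdeɣlefkiɣtob
Rule 2: no segment meets the rule's conditions; no change.

[lavdeɣlefkiɣtob]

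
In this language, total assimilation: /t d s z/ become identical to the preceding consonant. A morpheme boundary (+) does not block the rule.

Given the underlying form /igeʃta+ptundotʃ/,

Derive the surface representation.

/t/ after /ʃ/ → [ʃ] (total assimilation)
/t/ after /p/ → [p] (total assimilation)
/d/ after /n/ → [n] (total assimilation)

[igeʃʃa+ppunnotʃ]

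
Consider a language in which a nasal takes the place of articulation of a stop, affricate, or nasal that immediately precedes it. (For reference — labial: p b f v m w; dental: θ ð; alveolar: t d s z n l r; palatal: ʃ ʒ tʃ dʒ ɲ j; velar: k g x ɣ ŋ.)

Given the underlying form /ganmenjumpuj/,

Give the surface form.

/m/ after /n/ (alveolar) → [n]

[gannenjumpuj]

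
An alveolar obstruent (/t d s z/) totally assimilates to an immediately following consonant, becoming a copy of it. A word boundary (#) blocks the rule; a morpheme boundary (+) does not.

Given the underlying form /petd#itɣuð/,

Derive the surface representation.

/t/ before /d/ → [d] (total assimilation)
/t/ before /ɣ/ → [ɣ] (total assimilation)

[pedd#iɣɣuð]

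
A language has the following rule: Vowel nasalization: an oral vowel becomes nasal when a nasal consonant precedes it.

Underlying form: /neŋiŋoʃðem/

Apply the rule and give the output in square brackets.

/e/ after nasal /n/ → [ẽ]
/i/ after nasal /ŋ/ → [ĩ]
/o/ after nasal /ŋ/ → [õ]

[nẽŋĩŋõʃðem]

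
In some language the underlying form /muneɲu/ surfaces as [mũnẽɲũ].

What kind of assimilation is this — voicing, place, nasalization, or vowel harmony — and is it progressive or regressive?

nasalization, progressive

/u/→[ũ] /e/→[ẽ] /u/→[ũ].
Each target copies a feature from the preceding segment, so the direction is progressive.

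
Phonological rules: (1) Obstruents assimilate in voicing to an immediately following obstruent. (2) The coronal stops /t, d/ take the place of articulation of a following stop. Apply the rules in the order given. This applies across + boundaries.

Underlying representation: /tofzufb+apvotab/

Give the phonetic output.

Rule 1: /f/ before /z/ (voiced) → [v]
Rule 1: /f/ before /b/ (voiced) → [v]
Rule 1: /p/ before /v/ (voiced) → [b]
After rule 1: tovzuvb+abvotab
Rule 2: no segment meets the rule's conditions; no change.

[tovzuvb+abvotab]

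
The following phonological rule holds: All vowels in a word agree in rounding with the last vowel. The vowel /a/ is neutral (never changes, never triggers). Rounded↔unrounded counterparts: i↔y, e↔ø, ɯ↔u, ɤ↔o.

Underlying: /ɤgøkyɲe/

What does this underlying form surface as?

[ɤgekiɲe]

/ø/ harmonizes with /e/ ([-round]) → [e]
/y/ harmonizes with /e/ ([-round]) → [i]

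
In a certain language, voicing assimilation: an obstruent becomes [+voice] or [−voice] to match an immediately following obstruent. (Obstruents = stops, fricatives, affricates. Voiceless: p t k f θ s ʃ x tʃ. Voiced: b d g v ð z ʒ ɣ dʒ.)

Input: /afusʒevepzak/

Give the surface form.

/s/ before /ʒ/ (voiced) → [z]
/p/ before /z/ (voiced) → [b]

[afuzʒevebzak]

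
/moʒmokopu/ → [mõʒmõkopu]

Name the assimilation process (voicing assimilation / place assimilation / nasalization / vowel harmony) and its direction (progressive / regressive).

nasalization, progressive

/o/→[õ] /o/→[õ].
Each target copies a feature from the preceding segment, so the direction is progressive.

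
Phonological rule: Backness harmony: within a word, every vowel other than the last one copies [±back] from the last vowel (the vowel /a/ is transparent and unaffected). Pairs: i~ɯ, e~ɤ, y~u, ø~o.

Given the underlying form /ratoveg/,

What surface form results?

/o/ harmonizes with /e/ ([-back]) → [ø]

[ratøveg]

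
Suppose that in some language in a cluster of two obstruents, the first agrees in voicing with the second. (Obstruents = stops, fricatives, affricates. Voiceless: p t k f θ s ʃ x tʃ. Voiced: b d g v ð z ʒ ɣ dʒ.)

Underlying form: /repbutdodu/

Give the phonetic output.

[rebbuddodu]

/p/ before /b/ (voiced) → [b]
/t/ before /d/ (voiced) → [d]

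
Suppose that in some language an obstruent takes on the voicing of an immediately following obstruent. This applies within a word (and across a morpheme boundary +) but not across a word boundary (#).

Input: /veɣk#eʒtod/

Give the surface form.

/ɣ/ before /k/ (voiceless) → [x]
/ʒ/ before /t/ (voiceless) → [ʃ]

[vexk#eʃtod]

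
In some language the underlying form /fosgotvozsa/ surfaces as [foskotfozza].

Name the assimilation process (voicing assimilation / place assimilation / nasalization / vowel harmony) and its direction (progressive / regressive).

/g/→[k] /v/→[f] /s/→[z].
Each target copies a feature from the preceding segment, so the direction is progressive.

voicing assimilation, progressive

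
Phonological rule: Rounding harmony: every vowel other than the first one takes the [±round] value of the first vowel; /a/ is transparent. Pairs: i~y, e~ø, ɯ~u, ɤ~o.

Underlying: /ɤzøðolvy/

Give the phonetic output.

/ø/ harmonizes with /ɤ/ ([-round]) → [e]
/o/ harmonizes with /ɤ/ ([-round]) → [ɤ]
/y/ harmonizes with /ɤ/ ([-round]) → [i]

[ɤzeðɤlvi]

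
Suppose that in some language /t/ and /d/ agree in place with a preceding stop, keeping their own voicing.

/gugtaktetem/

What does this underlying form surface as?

/t/ after /g/ (velar) → [k]
/t/ after /k/ (velar) → [k]

[gugkakketem]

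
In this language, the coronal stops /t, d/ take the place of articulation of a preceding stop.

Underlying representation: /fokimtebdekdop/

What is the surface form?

[fokimtebbekgop]

/d/ after /b/ (labial) → [b]
/d/ after /k/ (velar) → [g]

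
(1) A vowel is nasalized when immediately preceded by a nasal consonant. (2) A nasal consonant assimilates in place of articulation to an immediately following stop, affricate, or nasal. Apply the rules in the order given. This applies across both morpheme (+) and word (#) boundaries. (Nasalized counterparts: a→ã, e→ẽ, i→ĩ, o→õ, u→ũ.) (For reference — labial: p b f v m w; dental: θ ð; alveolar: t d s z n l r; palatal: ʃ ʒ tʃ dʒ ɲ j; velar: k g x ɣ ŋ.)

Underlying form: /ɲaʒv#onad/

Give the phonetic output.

[ɲãʒv#onãd]

Rule 1: /a/ after nasal /ɲ/ → [ã]
Rule 1: /a/ after nasal /n/ → [ã]
After rule 1: ɲãʒv#onãd
Rule 2: no segment meets the rule's conditions; no change.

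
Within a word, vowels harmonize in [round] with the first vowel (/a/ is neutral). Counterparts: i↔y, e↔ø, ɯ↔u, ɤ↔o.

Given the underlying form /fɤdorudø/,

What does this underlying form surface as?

[fɤdɤrɯde]

/o/ harmonizes with /ɤ/ ([-round]) → [ɤ]
/u/ harmonizes with /ɤ/ ([-round]) → [ɯ]
/ø/ harmonizes with /ɤ/ ([-round]) → [e]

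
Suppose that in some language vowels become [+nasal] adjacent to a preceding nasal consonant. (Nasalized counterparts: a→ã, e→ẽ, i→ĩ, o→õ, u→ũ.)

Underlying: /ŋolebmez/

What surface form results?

/o/ after nasal /ŋ/ → [õ]
/e/ after nasal /m/ → [ẽ]

[ŋõlebmẽz]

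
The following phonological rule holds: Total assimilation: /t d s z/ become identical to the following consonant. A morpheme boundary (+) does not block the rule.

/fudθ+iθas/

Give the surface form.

[fuθθ+iθas]

/d/ before /θ/ → [θ] (total assimilation)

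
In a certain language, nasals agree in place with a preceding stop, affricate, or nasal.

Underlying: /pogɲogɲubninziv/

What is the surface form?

/ɲ/ after /g/ (velar) → [ŋ]
/ɲ/ after /g/ (velar) → [ŋ]
/n/ after /b/ (labial) → [m]

[pogŋogŋubminziv]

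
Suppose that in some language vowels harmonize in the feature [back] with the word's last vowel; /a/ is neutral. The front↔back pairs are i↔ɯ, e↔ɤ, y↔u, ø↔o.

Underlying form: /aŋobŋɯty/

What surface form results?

/o/ harmonizes with /y/ ([-back]) → [ø]
/ɯ/ harmonizes with /y/ ([-back]) → [i]

[aŋøbŋity]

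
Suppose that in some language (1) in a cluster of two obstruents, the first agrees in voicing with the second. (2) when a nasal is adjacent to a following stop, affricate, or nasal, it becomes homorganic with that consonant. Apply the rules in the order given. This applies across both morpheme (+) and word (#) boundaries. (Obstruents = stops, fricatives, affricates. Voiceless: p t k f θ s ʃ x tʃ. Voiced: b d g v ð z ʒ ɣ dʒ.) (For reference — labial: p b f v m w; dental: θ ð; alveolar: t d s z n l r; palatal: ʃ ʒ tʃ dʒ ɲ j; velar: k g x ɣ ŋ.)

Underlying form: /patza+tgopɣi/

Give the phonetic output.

[padza+dgobɣi]

Rule 1: /t/ before /z/ (voiced) → [d]
Rule 1: /t/ before /g/ (voiced) → [d]
Rule 1: /p/ before /ɣ/ (voiced) → [b]
After rule 1: padza+dgobɣi
Rule 2: no segment meets the rule's conditions; no change.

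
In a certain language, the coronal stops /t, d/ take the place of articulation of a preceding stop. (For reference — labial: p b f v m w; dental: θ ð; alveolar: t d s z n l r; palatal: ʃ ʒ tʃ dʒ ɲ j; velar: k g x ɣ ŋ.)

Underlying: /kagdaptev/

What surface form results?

/d/ after /g/ (velar) → [g]
/t/ after /p/ (labial) → [p]

[kaggappev]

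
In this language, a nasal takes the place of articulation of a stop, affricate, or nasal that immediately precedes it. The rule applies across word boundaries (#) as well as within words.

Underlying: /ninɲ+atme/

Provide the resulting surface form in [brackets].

/ɲ/ after /n/ (alveolar) → [n]
/m/ after /t/ (alveolar) → [n]

[ninn+atne]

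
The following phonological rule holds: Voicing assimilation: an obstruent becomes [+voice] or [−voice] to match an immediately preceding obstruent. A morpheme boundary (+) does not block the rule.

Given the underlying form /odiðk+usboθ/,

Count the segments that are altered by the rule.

/k/ after /ð/ (voiced) → [g]
/b/ after /s/ (voiceless) → [p]
2 segments change.

2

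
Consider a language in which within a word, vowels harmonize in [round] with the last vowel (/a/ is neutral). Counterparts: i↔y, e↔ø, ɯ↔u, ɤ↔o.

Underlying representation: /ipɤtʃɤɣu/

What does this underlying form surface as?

[ypotʃoɣu]

/i/ harmonizes with /u/ ([+round]) → [y]
/ɤ/ harmonizes with /u/ ([+round]) → [o]
/ɤ/ harmonizes with /u/ ([+round]) → [o]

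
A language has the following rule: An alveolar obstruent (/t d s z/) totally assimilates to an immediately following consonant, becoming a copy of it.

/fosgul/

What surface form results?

/s/ before /g/ → [g] (total assimilation)

[foggul]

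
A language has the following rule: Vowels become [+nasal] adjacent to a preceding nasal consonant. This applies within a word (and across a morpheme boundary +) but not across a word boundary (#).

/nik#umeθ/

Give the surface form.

[nĩk#umẽθ]

/i/ after nasal /n/ → [ĩ]
/e/ after nasal /m/ → [ẽ]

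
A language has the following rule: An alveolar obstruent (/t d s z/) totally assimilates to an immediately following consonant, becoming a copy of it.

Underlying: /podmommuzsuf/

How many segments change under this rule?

2

/d/ before /m/ → [m] (total assimilation)
/z/ before /s/ → [s] (total assimilation)
2 segments change.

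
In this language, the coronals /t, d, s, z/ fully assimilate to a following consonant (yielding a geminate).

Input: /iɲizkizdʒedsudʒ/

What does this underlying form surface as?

/z/ before /k/ → [k] (total assimilation)
/z/ before /dʒ/ → [dʒ] (total assimilation)
/d/ before /s/ → [s] (total assimilation)

[iɲikkidʒdʒessudʒ]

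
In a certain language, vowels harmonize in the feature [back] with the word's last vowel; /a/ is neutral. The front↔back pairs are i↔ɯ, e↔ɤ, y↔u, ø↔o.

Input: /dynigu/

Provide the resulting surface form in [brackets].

[dunɯgu]

/y/ harmonizes with /u/ ([+back]) → [u]
/i/ harmonizes with /u/ ([+back]) → [ɯ]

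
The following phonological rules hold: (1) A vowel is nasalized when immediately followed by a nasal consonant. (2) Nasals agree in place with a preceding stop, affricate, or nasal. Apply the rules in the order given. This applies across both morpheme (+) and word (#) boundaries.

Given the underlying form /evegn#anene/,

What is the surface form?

Rule 1: /a/ before nasal /n/ → [ã]
Rule 1: /e/ before nasal /n/ → [ẽ]
After rule 1: evegn#ãnẽne
Rule 2: /n/ after /g/ (velar) → [ŋ]

[evegŋ#ãnẽne]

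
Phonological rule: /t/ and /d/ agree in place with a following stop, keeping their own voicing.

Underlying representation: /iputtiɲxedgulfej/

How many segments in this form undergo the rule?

1

/d/ before /g/ (velar) → [g]
1 segment changes.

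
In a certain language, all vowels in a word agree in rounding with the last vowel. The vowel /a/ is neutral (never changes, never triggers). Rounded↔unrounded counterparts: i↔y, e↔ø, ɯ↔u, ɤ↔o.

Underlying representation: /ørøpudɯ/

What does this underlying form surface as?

[erepɯdɯ]

/ø/ harmonizes with /ɯ/ ([-round]) → [e]
/ø/ harmonizes with /ɯ/ ([-round]) → [e]
/u/ harmonizes with /ɯ/ ([-round]) → [ɯ]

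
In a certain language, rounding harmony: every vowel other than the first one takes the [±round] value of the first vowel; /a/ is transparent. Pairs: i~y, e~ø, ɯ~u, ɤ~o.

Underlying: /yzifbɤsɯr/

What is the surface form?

[yzyfbosur]

/i/ harmonizes with /y/ ([+round]) → [y]
/ɤ/ harmonizes with /y/ ([+round]) → [o]
/ɯ/ harmonizes with /y/ ([+round]) → [u]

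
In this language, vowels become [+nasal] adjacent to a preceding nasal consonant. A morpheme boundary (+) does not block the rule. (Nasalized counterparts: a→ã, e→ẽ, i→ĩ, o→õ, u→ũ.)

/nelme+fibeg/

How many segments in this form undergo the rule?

2

/e/ after nasal /n/ → [ẽ]
/e/ after nasal /m/ → [ẽ]
2 segments change.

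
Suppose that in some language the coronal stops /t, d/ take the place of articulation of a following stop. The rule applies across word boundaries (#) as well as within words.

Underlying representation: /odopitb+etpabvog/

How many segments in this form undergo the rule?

/t/ before /b/ (labial) → [p]
/t/ before /p/ (labial) → [p]
2 segments change.

2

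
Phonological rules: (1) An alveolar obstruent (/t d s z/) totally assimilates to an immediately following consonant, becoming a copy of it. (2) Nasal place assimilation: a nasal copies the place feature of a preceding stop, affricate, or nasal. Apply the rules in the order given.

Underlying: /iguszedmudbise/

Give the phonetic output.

[iguzzemmubbise]

Rule 1: /s/ before /z/ → [z] (total assimilation)
Rule 1: /d/ before /m/ → [m] (total assimilation)
Rule 1: /d/ before /b/ → [b] (total assimilation)
After rule 1: iguzzemmubbise
Rule 2: no segment meets the rule's conditions; no change.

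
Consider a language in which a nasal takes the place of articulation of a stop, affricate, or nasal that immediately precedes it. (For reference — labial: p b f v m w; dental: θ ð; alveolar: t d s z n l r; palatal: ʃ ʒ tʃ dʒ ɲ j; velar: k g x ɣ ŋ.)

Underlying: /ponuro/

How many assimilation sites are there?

0

No segment meets the rule's conditions.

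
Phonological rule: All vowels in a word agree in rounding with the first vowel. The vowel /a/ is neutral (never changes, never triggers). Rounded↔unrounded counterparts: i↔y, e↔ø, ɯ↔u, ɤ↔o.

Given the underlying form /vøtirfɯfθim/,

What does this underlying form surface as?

/i/ harmonizes with /ø/ ([+round]) → [y]
/ɯ/ harmonizes with /ø/ ([+round]) → [u]
/i/ harmonizes with /ø/ ([+round]) → [y]

[vøtyrfufθym]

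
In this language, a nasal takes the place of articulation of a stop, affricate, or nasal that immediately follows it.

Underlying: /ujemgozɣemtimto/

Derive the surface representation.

[ujeŋgozɣentinto]

/m/ before /g/ (velar) → [ŋ]
/m/ before /t/ (alveolar) → [n]
/m/ before /t/ (alveolar) → [n]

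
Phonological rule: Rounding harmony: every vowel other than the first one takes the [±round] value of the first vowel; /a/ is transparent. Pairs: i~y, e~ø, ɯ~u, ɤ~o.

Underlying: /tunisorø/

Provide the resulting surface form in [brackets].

[tunysorø]

/i/ harmonizes with /u/ ([+round]) → [y]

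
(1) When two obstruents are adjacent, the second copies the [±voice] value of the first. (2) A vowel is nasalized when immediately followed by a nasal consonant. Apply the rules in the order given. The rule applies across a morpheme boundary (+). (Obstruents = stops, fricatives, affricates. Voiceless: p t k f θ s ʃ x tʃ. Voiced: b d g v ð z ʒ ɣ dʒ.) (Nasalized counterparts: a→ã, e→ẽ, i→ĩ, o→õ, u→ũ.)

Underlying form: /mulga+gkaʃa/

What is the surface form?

Rule 1: /k/ after /g/ (voiced) → [g]
After rule 1: mulga+ggaʃa
Rule 2: no segment meets the rule's conditions; no change.

[mulga+ggaʃa]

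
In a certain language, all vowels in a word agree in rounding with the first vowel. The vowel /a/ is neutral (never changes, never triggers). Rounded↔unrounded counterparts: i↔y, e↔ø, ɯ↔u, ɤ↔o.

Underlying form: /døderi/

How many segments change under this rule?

/e/ harmonizes with /ø/ ([+round]) → [ø]
/i/ harmonizes with /ø/ ([+round]) → [y]
2 segments change.

2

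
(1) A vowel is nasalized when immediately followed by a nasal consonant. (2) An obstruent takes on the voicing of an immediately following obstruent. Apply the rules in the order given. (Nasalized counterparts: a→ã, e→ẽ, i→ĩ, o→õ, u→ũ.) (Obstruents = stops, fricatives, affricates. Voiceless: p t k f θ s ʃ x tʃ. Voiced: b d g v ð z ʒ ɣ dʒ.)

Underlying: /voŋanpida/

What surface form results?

[võŋãnpida]

Rule 1: /o/ before nasal /ŋ/ → [õ]
Rule 1: /a/ before nasal /n/ → [ã]
After rule 1: võŋãnpida
Rule 2: no segment meets the rule's conditions; no change.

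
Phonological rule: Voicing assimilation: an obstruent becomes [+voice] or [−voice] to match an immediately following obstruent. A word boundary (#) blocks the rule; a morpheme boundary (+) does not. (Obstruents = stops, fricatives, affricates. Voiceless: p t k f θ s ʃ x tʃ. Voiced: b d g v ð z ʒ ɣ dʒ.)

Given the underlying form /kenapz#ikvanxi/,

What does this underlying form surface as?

[kenabz#igvanxi]

/p/ before /z/ (voiced) → [b]
/k/ before /v/ (voiced) → [g]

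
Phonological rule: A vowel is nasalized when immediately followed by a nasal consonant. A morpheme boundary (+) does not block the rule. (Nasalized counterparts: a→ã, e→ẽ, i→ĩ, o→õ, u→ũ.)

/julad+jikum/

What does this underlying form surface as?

[julad+jikũm]

/u/ before nasal /m/ → [ũ]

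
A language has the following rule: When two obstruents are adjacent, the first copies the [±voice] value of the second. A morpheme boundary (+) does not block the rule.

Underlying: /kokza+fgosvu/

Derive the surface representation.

/k/ before /z/ (voiced) → [g]
/f/ before /g/ (voiced) → [v]
/s/ before /v/ (voiced) → [z]

[kogza+vgozvu]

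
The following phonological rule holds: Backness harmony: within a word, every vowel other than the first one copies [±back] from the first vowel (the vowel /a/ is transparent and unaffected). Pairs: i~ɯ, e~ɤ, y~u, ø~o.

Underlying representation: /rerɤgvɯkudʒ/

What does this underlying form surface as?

/ɤ/ harmonizes with /e/ ([-back]) → [e]
/ɯ/ harmonizes with /e/ ([-back]) → [i]
/u/ harmonizes with /e/ ([-back]) → [y]

[reregvikydʒ]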